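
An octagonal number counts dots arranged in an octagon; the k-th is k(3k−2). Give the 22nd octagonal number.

1408

22·(3·22 − 2) = 22·64 = 1408.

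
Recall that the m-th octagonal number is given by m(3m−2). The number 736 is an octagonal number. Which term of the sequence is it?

16

Set n(3n−2) = 736, giving 3n² − 2n − 736 = 0.
The discriminant is 4 + 12·736 = 8836, and √8836 = 94.
So n = (2 + 94) / 6 = 96/6 = 16.
Check: 16·(3·16 − 2) = 736. ✓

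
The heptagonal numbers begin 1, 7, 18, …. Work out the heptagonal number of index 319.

The 319th heptagonal number is n(5n−3)/2 with n = 319.
319·(5·319 − 3)/2 = 319·1592/2 = 319·796 = 253924.

253924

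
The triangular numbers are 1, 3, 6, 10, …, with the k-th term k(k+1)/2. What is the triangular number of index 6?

The 6th triangular number is n(n+1)/2 with n = 6.
6·7/2 = 42/2 = 21.

21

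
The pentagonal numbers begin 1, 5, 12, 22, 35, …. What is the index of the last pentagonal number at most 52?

Solve n(3n−1)/2 ≤ 52 for integer n.
n = 6 gives 51 ≤ 52, while n = 7 gives 70 > 52; so the answer is index 6.

6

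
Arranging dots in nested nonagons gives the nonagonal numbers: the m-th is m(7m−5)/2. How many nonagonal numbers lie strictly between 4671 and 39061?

The n-th nonagonal number is n(7n−5)/2.
Smallest index with value > 4671: n = 37 (giving 4699).
Largest index with value < 39061: n = 105 (giving 38325).
Indices 37 through 105: 69 terms.

69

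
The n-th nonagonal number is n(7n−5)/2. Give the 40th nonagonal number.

40·(7·40 − 5)/2 = 40·275/2 = 5500.

5500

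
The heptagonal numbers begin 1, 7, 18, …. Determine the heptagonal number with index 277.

The 277th heptagonal number is n(5n−3)/2 with n = 277.
277·(5·277 − 3)/2 = 277·1382/2 = 277·691 = 191407.

191407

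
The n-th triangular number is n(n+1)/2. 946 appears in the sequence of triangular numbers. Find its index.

43

Set n(n+1)/2 = 946, giving n² + n − 1892 = 0.
The discriminant is 1 + 8·946 = 7569, and √7569 = 87.
So n = (-1 + 87) / 2 = 86/2 = 43.
Check: 43·44/2 = 946. ✓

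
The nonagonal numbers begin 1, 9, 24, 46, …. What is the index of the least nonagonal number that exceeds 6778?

45

Solve n(7n−5)/2 > 6778 for integer n.
The largest n with value ≤ 6778 is 44 (since 6666 ≤ 6778 < 6975), so the first above is n = 45, value 6975.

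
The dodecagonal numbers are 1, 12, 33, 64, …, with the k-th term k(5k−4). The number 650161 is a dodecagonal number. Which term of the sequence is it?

361

Set n(5n−4) = 650161, giving 5n² − 4n − 650161 = 0.
The discriminant is 16 + 20·650161 = 13003236, and √13003236 = 3606.
So n = (4 + 3606) / 10 = 3610/10 = 361.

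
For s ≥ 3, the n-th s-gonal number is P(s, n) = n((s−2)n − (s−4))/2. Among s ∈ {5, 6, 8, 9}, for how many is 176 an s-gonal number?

s = 5: P(5, 11) = 176. ✓
s = 6: P(6, 9) = 153 and P(6, 10) = 190; 176 is not s-gonal.
s = 8: P(8, 8) = 176. ✓
s = 9: P(9, 7) = 154 and P(9, 8) = 204; 176 is not s-gonal.
Hits: s ∈ {5, 8} → 2.

2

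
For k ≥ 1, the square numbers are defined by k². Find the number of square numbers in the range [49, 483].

15

The n-th square number is n².
Smallest index with value ≥ 49: n = 7 (giving 49).
Largest index with value ≤ 483: n = 21 (giving 441).
Indices 7 through 21: 15 terms.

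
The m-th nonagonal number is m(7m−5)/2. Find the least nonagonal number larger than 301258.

Solve n(7n−5)/2 > 301258 for integer n.
The largest n with value ≤ 301258 is 293 (since 299739 ≤ 301258 < 301791), so the first above is n = 294, value 301791.

301791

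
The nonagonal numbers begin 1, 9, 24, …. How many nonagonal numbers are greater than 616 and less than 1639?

8

The n-th nonagonal number is n(7n−5)/2.
Smallest index with value > 616: n = 14 (giving 651).
Largest index with value < 1639: n = 21 (giving 1491).
Indices 14 through 21: 8 terms.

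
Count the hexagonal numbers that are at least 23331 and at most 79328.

The n-th hexagonal number is n(2n−1).
Smallest index with value ≥ 23331: n = 109 (giving 23653).
Largest index with value ≤ 79328: n = 199 (giving 79003).
Indices 109 through 199: 91 terms.

91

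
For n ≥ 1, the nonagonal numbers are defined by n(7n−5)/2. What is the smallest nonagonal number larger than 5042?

5226

Solve n(7n−5)/2 > 5042 for integer n.
The largest n with value ≤ 5042 is 38 (since 4959 ≤ 5042 < 5226), so the first above is n = 39, value 5226.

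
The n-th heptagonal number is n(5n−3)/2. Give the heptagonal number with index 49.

5929

The 49th heptagonal number is n(5n−3)/2 with n = 49.
49·(5·49 − 3)/2 = 49·242/2 = 49·121 = 5929.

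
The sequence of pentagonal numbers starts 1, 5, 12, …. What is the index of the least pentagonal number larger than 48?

6

Solve n(3n−1)/2 > 48 for integer n.
The largest n with value ≤ 48 is 5 (since 35 ≤ 48 < 51), so the first above is n = 6, value 51.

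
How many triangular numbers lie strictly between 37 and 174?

10

The n-th triangular number is n(n+1)/2.
Smallest index with value > 37: n = 9 (giving 45).
Largest index with value < 174: n = 18 (giving 171).
Indices 9 through 18: 10 terms.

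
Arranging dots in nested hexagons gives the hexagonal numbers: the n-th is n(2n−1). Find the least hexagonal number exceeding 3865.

4005

Solve n(2n−1) > 3865 for integer n.
The largest n with value ≤ 3865 is 44 (since 3828 ≤ 3865 < 4005), so the first above is n = 45, value 4005.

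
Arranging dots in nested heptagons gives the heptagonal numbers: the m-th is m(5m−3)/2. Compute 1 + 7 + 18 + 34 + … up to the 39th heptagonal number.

50180

Σ i(5i−3)/2 = (5Σi² − 3Σi) / 2 over i = 1..39.
Σi = 780 and Σi² = 20540.
(5·20540 − 3·780) / 2 = 100360/2 = 50180.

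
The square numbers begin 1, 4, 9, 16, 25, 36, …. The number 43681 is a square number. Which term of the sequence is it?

209

We need n² = 43681, so n = √43681 = 209.
Check: 209² = 43681. ✓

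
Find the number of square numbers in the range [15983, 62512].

The n-th square number is n².
Smallest index with value ≥ 15983: n = 127 (giving 16129).
Largest index with value ≤ 62512: n = 250 (giving 62500).
Indices 127 through 250: 124 terms.

124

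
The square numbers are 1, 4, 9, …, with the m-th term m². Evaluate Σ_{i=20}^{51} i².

43056

Σ_{i=20}^{51} i² = 45526 − 2470 = 43056.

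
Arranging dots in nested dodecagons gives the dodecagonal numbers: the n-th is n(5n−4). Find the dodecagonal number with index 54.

14364

54·(5·54 − 4) = 54·266 = 14364.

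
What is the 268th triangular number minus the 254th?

3661

268·269/2 = 36046 and 254·255/2 = 32385.
Difference: 36046 − 32385 = 3661.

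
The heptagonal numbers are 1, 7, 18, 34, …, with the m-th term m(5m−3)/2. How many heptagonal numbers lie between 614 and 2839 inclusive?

19

The n-th heptagonal number is n(5n−3)/2.
Smallest index with value ≥ 614: n = 16 (giving 616).
Largest index with value ≤ 2839: n = 34 (giving 2839).
Indices 16 through 34: 19 terms.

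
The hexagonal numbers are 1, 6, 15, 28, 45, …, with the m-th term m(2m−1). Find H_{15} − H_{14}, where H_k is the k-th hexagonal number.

57

Consecutive hexagonal numbers differ by 4n − 3: here 4·15 − 3 = 57.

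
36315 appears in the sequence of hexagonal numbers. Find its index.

Set n(2n−1) = 36315, giving 2n² − n − 36315 = 0.
So n = (1 + 539) / 4 = 540/4 = 135.

135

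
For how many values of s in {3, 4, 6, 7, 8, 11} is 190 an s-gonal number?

2

s = 3: P(3, 19) = 190. ✓
s = 4: P(4, 13) = 169 and P(4, 14) = 196; 190 is not s-gonal.
s = 6: P(6, 10) = 190. ✓
s = 7: P(7, 9) = 189 and P(7, 10) = 235; 190 is not s-gonal.
s = 8: P(8, 8) = 176 and P(8, 9) = 225; 190 is not s-gonal.
s = 11: P(11, 6) = 141 and P(11, 7) = 196; 190 is not s-gonal.
Hits: s ∈ {3, 6} → 2.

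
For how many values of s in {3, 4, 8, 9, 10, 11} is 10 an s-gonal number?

2

s = 3: P(3, 4) = 10. ✓
s = 4: P(4, 3) = 9 and P(4, 4) = 16; 10 is not s-gonal.
s = 8: P(8, 2) = 8 and P(8, 3) = 21; 10 is not s-gonal.
s = 9: P(9, 2) = 9 and P(9, 3) = 24; 10 is not s-gonal.
s = 10: P(10, 2) = 10. ✓
s = 11: P(11, 1) = 1 and P(11, 2) = 11; 10 is not s-gonal.
Hits: s ∈ {3, 10} → 2.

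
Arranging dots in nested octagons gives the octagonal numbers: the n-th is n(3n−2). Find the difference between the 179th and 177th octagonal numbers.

2132

179·(3·179 − 2) = 95765 and 177·(3·177 − 2) = 93633.
Difference: 95765 − 93633 = 2132.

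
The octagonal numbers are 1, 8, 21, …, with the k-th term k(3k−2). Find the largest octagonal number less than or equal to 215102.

Solve n(3n−2) ≤ 215102 for integer n.
n = 268 gives 214936 ≤ 215102, while n = 269 gives 216545 > 215102; so the answer is 214936.

214936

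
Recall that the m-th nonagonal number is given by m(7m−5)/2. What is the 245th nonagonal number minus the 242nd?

245·(7·245 − 5)/2 = 209475 and 242·(7·242 − 5)/2 = 204369.
Difference: 209475 − 204369 = 5106.

5106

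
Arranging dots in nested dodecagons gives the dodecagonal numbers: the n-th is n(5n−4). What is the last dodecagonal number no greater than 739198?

735744

Solve n(5n−4) ≤ 739198 for integer n.
n = 384 gives 735744 ≤ 739198, while n = 385 gives 739585 > 739198; so the answer is 735744.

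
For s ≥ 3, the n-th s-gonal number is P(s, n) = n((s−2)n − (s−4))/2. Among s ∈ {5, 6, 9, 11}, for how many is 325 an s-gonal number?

s = 5: P(5, 14) = 287 and P(5, 15) = 330; 325 is not s-gonal.
s = 6: P(6, 13) = 325. ✓
s = 9: P(9, 10) = 325. ✓
s = 11: P(11, 8) = 260 and P(11, 9) = 333; 325 is not s-gonal.
Hits: s ∈ {6, 9} → 2.

2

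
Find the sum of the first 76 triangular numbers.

76076

Σ i(i+1)/2 = (Σi² + Σi) / 2 over i = 1..76.
Σi = 2926 and Σi² = 149226.
(1·149226 + 1·2926) / 2 = 152152/2 = 76076.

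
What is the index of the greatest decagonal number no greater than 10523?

Solve n(4n−3) ≤ 10523 for integer n.
n = 51 gives 10251 ≤ 10523, while n = 52 gives 10660 > 10523; so the answer is index 51.

51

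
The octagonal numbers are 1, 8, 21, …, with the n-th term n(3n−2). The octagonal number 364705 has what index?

349

Set n(3n−2) = 364705, giving 3n² − 2n − 364705 = 0.
The discriminant is 4 + 12·364705 = 4376464, and √4376464 = 2092.
So n = (2 + 2092) / 6 = 2094/6 = 349.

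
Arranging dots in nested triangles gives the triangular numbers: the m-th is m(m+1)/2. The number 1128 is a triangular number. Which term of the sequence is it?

Set n(n+1)/2 = 1128, giving n² + n − 2256 = 0.
So n = (-1 + 95) / 2 = 94/2 = 47.

47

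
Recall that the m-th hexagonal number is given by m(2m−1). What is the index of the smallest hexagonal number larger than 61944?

Solve n(2n−1) > 61944 for integer n.
The largest n with value ≤ 61944 is 176 (since 61776 ≤ 61944 < 62481), so the first above is n = 177, value 62481.

177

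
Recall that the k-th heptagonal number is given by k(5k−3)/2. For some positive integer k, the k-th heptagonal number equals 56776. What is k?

151

Set n(5n−3)/2 = 56776, giving 5n² − 3n − 113552 = 0.
So n = (3 + 1507) / 10 = 1510/10 = 151.
Check: 151·(5·151 − 3)/2 = 56776. ✓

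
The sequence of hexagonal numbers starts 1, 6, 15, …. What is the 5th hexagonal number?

The 5th hexagonal number is n(2n−1) with n = 5.
5·(2·5 − 1) = 5·9 = 45.

45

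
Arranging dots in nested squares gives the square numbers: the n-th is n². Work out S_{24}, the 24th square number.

576

The 24th square number is n² with n = 24.
24² = 576.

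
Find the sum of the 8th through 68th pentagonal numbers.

Σ i(3i−1)/2 = (3Σi² − Σi) / 2 over i = 8..68.
Σi = 2346 − 28 = 2318 and Σi² = 107134 − 140 = 106994.
(3·106994 − 1·2318) / 2 = 318664/2 = 159332.

159332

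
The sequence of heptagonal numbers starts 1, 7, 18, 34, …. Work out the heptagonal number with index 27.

27·(5·27 − 3)/2 = 27·132/2 = 27·66 = 1782.

1782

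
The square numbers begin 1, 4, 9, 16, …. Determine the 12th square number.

144

The 12th square number is n² with n = 12.
12² = 144.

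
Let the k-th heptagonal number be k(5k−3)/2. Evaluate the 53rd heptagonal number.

53·(5·53 − 3)/2 = 53·262/2 = 53·131 = 6943.

6943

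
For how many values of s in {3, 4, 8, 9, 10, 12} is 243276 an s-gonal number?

s = 3: P(3, 697) = 243253 and P(3, 698) = 243951; 243276 is not s-gonal.
s = 4: P(4, 493) = 243049 and P(4, 494) = 244036; 243276 is not s-gonal.
s = 8: P(8, 285) = 243105 and P(8, 286) = 244816; 243276 is not s-gonal.
s = 9: P(9, 264) = 243276. ✓
s = 10: P(10, 246) = 241326 and P(10, 247) = 243295; 243276 is not s-gonal.
s = 12: P(12, 220) = 241120 and P(12, 221) = 243321; 243276 is not s-gonal.
Hits: s ∈ {9} → 1.

1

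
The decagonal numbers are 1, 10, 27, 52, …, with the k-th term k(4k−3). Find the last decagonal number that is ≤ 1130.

1105

Solve n(4n−3) ≤ 1130 for integer n.
n = 17 gives 1105 ≤ 1130, while n = 18 gives 1242 > 1130; so the answer is 1105.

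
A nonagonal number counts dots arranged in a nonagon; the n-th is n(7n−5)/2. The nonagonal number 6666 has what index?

44

Set n(7n−5)/2 = 6666, giving 7n² − 5n − 13332 = 0.
The discriminant is 25 + 56·6666 = 373321, and √373321 = 611.
So n = (5 + 611) / 14 = 616/14 = 44.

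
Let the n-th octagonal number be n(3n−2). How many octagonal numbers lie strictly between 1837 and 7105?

23

The n-th octagonal number is n(3n−2).
Smallest index with value > 1837: n = 26 (giving 1976).
Largest index with value < 7105: n = 48 (giving 6816).
Indices 26 through 48: 23 terms.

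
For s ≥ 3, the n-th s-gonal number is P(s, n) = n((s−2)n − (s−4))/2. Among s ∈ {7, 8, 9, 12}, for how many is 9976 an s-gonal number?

s = 7: P(7, 63) = 9828 and P(7, 64) = 10144; 9976 is not s-gonal.
s = 8: P(8, 58) = 9976. ✓
s = 9: P(9, 53) = 9699 and P(9, 54) = 10071; 9976 is not s-gonal.
s = 12: P(12, 45) = 9945 and P(12, 46) = 10396; 9976 is not s-gonal.
Hits: s ∈ {8} → 1.

1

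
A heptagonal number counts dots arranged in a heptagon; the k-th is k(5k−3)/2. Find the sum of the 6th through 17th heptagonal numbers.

Σ i(5i−3)/2 = (5Σi² − 3Σi) / 2 over i = 6..17.
Σi = 153 − 15 = 138 and Σi² = 1785 − 55 = 1730.
(5·1730 − 3·138) / 2 = 8236/2 = 4118.

4118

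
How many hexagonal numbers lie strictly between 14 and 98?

The n-th hexagonal number is n(2n−1).
Smallest index with value > 14: n = 3 (giving 15).
Largest index with value < 98: n = 7 (giving 91).
Indices 3 through 7: 5 terms.

5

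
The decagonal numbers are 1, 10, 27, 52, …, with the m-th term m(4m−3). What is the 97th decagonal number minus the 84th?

97·(4·97 − 3) = 37345 and 84·(4·84 − 3) = 27972.
Difference: 37345 − 27972 = 9373.

9373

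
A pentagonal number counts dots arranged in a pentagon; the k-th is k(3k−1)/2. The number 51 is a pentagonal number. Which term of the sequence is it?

6

Set n(3n−1)/2 = 51, giving 3n² − n − 102 = 0.
So n = (1 + 35) / 6 = 36/6 = 6.
Check: 6·(3·6 − 1)/2 = 51. ✓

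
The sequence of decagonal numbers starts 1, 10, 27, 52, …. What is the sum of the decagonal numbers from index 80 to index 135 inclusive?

2629060

Σ i(4i−3) = 4Σi² − 3Σi over i = 80..135.
Σi = 9180 − 3160 = 6020 and Σi² = 829260 − 167480 = 661780.
4·661780 − 3·6020 = 2629060.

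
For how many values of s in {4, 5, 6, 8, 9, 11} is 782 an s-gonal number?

s = 4: P(4, 27) = 729 and P(4, 28) = 784; 782 is not s-gonal.
s = 5: P(5, 23) = 782. ✓
s = 6: P(6, 20) = 780 and P(6, 21) = 861; 782 is not s-gonal.
s = 8: P(8, 16) = 736 and P(8, 17) = 833; 782 is not s-gonal.
s = 9: P(9, 15) = 750 and P(9, 16) = 856; 782 is not s-gonal.
s = 11: P(11, 13) = 715 and P(11, 14) = 833; 782 is not s-gonal.
Hits: s ∈ {5} → 1.

1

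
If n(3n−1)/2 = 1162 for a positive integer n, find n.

Set n(3n−1)/2 = 1162, giving 3n² − n − 2324 = 0.
The discriminant is 1 + 24·1162 = 27889, and √27889 = 167.
So n = (1 + 167) / 6 = 168/6 = 28.

28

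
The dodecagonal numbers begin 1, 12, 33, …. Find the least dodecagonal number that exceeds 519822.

520353

Solve n(5n−4) > 519822 for integer n.
The largest n with value ≤ 519822 is 322 (since 517132 ≤ 519822 < 520353), so the first above is n = 323, value 520353.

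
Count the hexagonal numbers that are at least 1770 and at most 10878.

The n-th hexagonal number is n(2n−1).
Smallest index with value ≥ 1770: n = 30 (giving 1770).
Largest index with value ≤ 10878: n = 74 (giving 10878).
Indices 30 through 74: 45 terms.

45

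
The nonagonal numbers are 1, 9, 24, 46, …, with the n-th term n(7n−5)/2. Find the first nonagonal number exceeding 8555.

8625

Solve n(7n−5)/2 > 8555 for integer n.
The largest n with value ≤ 8555 is 49 (since 8281 ≤ 8555 < 8625), so the first above is n = 50, value 8625.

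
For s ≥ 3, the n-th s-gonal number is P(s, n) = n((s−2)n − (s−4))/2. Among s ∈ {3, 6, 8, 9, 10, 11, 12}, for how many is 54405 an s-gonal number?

s = 3: P(3, 329) = 54285 and P(3, 330) = 54615; 54405 is not s-gonal.
s = 6: P(6, 165) = 54285 and P(6, 166) = 54946; 54405 is not s-gonal.
s = 8: P(8, 135) = 54405. ✓
s = 9: P(9, 125) = 54375 and P(9, 126) = 55251; 54405 is not s-gonal.
s = 10: P(10, 117) = 54405. ✓
s = 11: P(11, 110) = 54065 and P(11, 111) = 55056; 54405 is not s-gonal.
s = 12: P(12, 104) = 53664 and P(12, 105) = 54705; 54405 is not s-gonal.
Hits: s ∈ {8, 10} → 2.

2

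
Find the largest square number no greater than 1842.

Solve n² ≤ 1842 for integer n.
n = 42 gives 1764 ≤ 1842, while n = 43 gives 1849 > 1842; so the answer is 1764.

1764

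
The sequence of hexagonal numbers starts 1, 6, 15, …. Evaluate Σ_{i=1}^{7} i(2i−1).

Σ i(2i−1) = 2Σi² − Σi over i = 1..7.
Σi = 28 and Σi² = 140.
2·140 − 1·28 = 252.

252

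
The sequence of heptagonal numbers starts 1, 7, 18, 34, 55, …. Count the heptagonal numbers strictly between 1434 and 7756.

The n-th heptagonal number is n(5n−3)/2.
Smallest index with value > 1434: n = 25 (giving 1525).
Largest index with value < 7756: n = 55 (giving 7480).
Indices 25 through 55: 31 terms.

31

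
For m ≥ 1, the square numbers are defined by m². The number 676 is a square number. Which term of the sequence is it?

26

We need n² = 676, so n = √676 = 26.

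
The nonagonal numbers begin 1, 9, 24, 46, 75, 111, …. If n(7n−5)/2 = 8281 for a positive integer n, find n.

Set n(7n−5)/2 = 8281, giving 7n² − 5n − 16562 = 0.
The discriminant is 25 + 56·8281 = 463761, and √463761 = 681.
So n = (5 + 681) / 14 = 686/14 = 49.

49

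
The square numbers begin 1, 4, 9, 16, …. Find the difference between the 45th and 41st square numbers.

45² = 2025 and 41² = 1681.
Difference: 2025 − 1681 = 344.

344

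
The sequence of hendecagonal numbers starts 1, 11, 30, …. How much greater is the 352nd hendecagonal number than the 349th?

9453

352·(9·352 − 7)/2 = 556336 and 349·(9·349 − 7)/2 = 546883.
Difference: 556336 − 546883 = 9453.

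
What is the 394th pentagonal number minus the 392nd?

2357

394·(3·394 − 1)/2 = 232657 and 392·(3·392 − 1)/2 = 230300.
Difference: 232657 − 230300 = 2357.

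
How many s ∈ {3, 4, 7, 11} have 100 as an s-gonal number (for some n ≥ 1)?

1

s = 3: P(3, 13) = 91 and P(3, 14) = 105; 100 is not s-gonal.
s = 4: P(4, 10) = 100. ✓
s = 7: P(7, 6) = 81 and P(7, 7) = 112; 100 is not s-gonal.
s = 11: P(11, 5) = 95 and P(11, 6) = 141; 100 is not s-gonal.
Hits: s ∈ {4} → 1.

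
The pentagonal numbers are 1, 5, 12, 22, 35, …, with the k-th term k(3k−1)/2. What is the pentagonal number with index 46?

3151

The 46th pentagonal number is n(3n−1)/2 with n = 46.
46·(3·46 − 1)/2 = 46·137/2 = 3151.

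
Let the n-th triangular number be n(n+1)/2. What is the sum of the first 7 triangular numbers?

Σ i(i+1)/2 = (Σi² + Σi) / 2 over i = 1..7.
Σi = 28 and Σi² = 140.
(1·140 + 1·28) / 2 = 168/2 = 84.

84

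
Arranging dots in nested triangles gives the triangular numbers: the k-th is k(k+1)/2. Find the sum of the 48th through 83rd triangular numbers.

Σ i(i+1)/2 = (Σi² + Σi) / 2 over i = 48..83.
Σi = 3486 − 1128 = 2358 and Σi² = 194054 − 35720 = 158334.
(1·158334 + 1·2358) / 2 = 160692/2 = 80346.

80346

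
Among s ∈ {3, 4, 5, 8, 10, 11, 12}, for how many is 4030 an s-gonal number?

1

s = 3: P(3, 89) = 4005 and P(3, 90) = 4095; 4030 is not s-gonal.
s = 4: P(4, 63) = 3969 and P(4, 64) = 4096; 4030 is not s-gonal.
s = 5: P(5, 52) = 4030. ✓
s = 8: P(8, 36) = 3816 and P(8, 37) = 4033; 4030 is not s-gonal.
s = 10: P(10, 32) = 4000 and P(10, 33) = 4257; 4030 is not s-gonal.
s = 11: P(11, 30) = 3945 and P(11, 31) = 4216; 4030 is not s-gonal.
s = 12: P(12, 28) = 3808 and P(12, 29) = 4089; 4030 is not s-gonal.
Hits: s ∈ {5} → 1.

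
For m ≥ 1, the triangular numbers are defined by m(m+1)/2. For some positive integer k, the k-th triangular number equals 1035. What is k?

Set n(n+1)/2 = 1035, giving n² + n − 2070 = 0.
The discriminant is 1 + 8·1035 = 8281, and √8281 = 91.
So n = (-1 + 91) / 2 = 90/2 = 45.
Check: 45·46/2 = 1035. ✓

45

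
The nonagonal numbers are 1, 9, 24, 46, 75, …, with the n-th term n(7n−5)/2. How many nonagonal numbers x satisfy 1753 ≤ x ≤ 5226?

17

The n-th nonagonal number is n(7n−5)/2.
Smallest index with value ≥ 1753: n = 23 (giving 1794).
Largest index with value ≤ 5226: n = 39 (giving 5226).
Indices 23 through 39: 17 terms.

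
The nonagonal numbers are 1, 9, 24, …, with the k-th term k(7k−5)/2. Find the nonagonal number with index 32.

32·(7·32 − 5)/2 = 32·219/2 = 3504.

3504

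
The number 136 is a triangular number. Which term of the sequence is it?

Set n(n+1)/2 = 136, giving n² + n − 272 = 0.
So n = (-1 + 33) / 2 = 32/2 = 16.

16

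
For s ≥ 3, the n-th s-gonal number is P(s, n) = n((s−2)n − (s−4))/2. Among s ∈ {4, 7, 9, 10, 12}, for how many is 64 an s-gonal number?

2

s = 4: P(4, 8) = 64. ✓
s = 7: P(7, 5) = 55 and P(7, 6) = 81; 64 is not s-gonal.
s = 9: P(9, 4) = 46 and P(9, 5) = 75; 64 is not s-gonal.
s = 10: P(10, 4) = 52 and P(10, 5) = 85; 64 is not s-gonal.
s = 12: P(12, 4) = 64. ✓
Hits: s ∈ {4, 12} → 2.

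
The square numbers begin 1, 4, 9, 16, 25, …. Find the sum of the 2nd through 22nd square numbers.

Σ_{i=2}^{22} i² = 3795 − 1 = 3794.

3794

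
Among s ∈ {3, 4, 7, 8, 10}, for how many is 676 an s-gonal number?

s = 3: P(3, 36) = 666 and P(3, 37) = 703; 676 is not s-gonal.
s = 4: P(4, 26) = 676. ✓
s = 7: P(7, 16) = 616 and P(7, 17) = 697; 676 is not s-gonal.
s = 8: P(8, 15) = 645 and P(8, 16) = 736; 676 is not s-gonal.
s = 10: P(10, 13) = 637 and P(10, 14) = 742; 676 is not s-gonal.
Hits: s ∈ {4} → 1.

1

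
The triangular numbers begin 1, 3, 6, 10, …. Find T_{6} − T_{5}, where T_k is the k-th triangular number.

Consecutive triangular numbers differ by n: T_{6} − T_{5} = 6.

6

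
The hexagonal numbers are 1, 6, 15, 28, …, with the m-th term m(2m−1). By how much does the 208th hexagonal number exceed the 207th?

829

Consecutive hexagonal numbers differ by 4n − 3: here 4·208 − 3 = 829.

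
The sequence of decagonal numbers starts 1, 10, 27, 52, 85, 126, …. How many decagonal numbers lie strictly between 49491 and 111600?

The n-th decagonal number is n(4n−3).
Smallest index with value > 49491: n = 112 (giving 49840).
Largest index with value < 111600: n = 167 (giving 111055).
Indices 112 through 167: 56 terms.

56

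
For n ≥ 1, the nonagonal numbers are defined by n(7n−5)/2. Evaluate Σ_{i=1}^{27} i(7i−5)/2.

Σ i(7i−5)/2 = (7Σi² − 5Σi) / 2 over i = 1..27.
Σi = 378 and Σi² = 6930.
(7·6930 − 5·378) / 2 = 46620/2 = 23310.

23310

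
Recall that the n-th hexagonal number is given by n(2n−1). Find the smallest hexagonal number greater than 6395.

Solve n(2n−1) > 6395 for integer n.
The largest n with value ≤ 6395 is 56 (since 6216 ≤ 6395 < 6441), so the first above is n = 57, value 6441.

6441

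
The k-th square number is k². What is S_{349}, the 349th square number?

121801

The 349th square number is n² with n = 349.
349² = 121801.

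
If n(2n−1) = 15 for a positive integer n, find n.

Set n(2n−1) = 15, giving 2n² − n − 15 = 0.
The discriminant is 1 + 8·15 = 121, and √121 = 11.
So n = (1 + 11) / 4 = 12/4 = 3.
Check: 3·(2·3 − 1) = 15. ✓

3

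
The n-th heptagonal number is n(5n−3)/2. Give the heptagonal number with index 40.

40·(5·40 − 3)/2 = 40·197/2 = 3940.

3940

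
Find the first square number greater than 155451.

Solve n² > 155451 for integer n.
The largest n with value ≤ 155451 is 394 (since 155236 ≤ 155451 < 156025), so the first above is n = 395, value 156025.

156025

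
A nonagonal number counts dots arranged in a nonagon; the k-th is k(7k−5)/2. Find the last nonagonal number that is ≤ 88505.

88086

Solve n(7n−5)/2 ≤ 88505 for integer n.
n = 159 gives 88086 ≤ 88505, while n = 160 gives 89200 > 88505; so the answer is 88086.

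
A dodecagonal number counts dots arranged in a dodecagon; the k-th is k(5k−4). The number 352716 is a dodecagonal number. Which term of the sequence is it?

266

Set n(5n−4) = 352716, giving 5n² − 4n − 352716 = 0.
The discriminant is 16 + 20·352716 = 7054336, and √7054336 = 2656.
So n = (4 + 2656) / 10 = 2660/10 = 266.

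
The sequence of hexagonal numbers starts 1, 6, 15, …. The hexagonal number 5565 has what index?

Set n(2n−1) = 5565, giving 2n² − n − 5565 = 0.
So n = (1 + 211) / 4 = 212/4 = 53.

53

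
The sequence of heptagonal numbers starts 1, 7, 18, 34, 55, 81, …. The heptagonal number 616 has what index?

Set n(5n−3)/2 = 616, giving 5n² − 3n − 1232 = 0.
So n = (3 + 157) / 10 = 160/10 = 16.

16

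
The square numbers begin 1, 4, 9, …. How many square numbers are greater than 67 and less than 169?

The n-th square number is n².
Smallest index with value > 67: n = 9 (giving 81).
Largest index with value < 169: n = 12 (giving 144).
Indices 9 through 12: 4 terms.

4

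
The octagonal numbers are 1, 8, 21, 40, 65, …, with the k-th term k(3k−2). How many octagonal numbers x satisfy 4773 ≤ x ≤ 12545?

25

The n-th octagonal number is n(3n−2).
Smallest index with value ≥ 4773: n = 41 (giving 4961).
Largest index with value ≤ 12545: n = 65 (giving 12545).
Indices 41 through 65: 25 terms.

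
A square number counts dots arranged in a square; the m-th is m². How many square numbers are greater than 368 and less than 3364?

The n-th square number is n².
Smallest index with value > 368: n = 20 (giving 400).
Largest index with value < 3364: n = 57 (giving 3249).
Indices 20 through 57: 38 terms.

38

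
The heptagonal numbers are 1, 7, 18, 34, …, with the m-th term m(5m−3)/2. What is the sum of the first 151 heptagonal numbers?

Σ i(5i−3)/2 = (5Σi² − 3Σi) / 2 over i = 1..151.
Σi = 11476 and Σi² = 1159076.
(5·1159076 − 3·11476) / 2 = 5760952/2 = 2880476.

2880476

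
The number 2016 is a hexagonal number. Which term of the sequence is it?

Set n(2n−1) = 2016, giving 2n² − n − 2016 = 0.
So n = (1 + 127) / 4 = 128/4 = 32.

32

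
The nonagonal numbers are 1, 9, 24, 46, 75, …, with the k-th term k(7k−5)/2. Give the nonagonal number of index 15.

The 15th nonagonal number is n(7n−5)/2 with n = 15.
15·(7·15 − 5)/2 = 15·100/2 = 15·50 = 750.

750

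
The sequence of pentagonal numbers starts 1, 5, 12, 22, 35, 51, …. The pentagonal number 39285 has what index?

Set n(3n−1)/2 = 39285, giving 3n² − n − 78570 = 0.
So n = (1 + 971) / 6 = 972/6 = 162.
Check: 162·(3·162 − 1)/2 = 39285. ✓

162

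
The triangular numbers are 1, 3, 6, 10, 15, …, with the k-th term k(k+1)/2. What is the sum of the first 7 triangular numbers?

Σ i(i+1)/2 = (Σi² + Σi) / 2 over i = 1..7.
Σi = 28 and Σi² = 140.
(1·140 + 1·28) / 2 = 168/2 = 84.

84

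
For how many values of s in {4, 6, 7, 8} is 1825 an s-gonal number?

s = 4: P(4, 42) = 1764 and P(4, 43) = 1849; 1825 is not s-gonal.
s = 6: P(6, 30) = 1770 and P(6, 31) = 1891; 1825 is not s-gonal.
s = 7: P(7, 27) = 1782 and P(7, 28) = 1918; 1825 is not s-gonal.
s = 8: P(8, 25) = 1825. ✓
Hits: s ∈ {8} → 1.

1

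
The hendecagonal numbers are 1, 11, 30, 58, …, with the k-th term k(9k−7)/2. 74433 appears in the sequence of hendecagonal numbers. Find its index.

129

Set n(9n−7)/2 = 74433, giving 9n² − 7n − 148866 = 0.
The discriminant is 49 + 72·74433 = 5359225, and √5359225 = 2315.
So n = (7 + 2315) / 18 = 2322/18 = 129.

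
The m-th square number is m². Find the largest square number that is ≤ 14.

Solve n² ≤ 14 for integer n.
n = 3 gives 9 ≤ 14, while n = 4 gives 16 > 14; so the answer is 9.

9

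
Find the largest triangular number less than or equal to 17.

15

Solve n(n+1)/2 ≤ 17 for integer n.
n = 5 gives 15 ≤ 17, while n = 6 gives 21 > 17; so the answer is 15.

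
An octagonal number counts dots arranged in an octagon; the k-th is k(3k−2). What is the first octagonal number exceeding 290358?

291408

Solve n(3n−2) > 290358 for integer n.
The largest n with value ≤ 290358 is 311 (since 289541 ≤ 290358 < 291408), so the first above is n = 312, value 291408.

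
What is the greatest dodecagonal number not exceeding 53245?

Solve n(5n−4) ≤ 53245 for integer n.
n = 103 gives 52633 ≤ 53245, while n = 104 gives 53664 > 53245; so the answer is 52633.

52633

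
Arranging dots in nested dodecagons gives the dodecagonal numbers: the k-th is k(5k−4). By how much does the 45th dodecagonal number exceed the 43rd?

872

45·(5·45 − 4) = 9945 and 43·(5·43 − 4) = 9073.
Difference: 9945 − 9073 = 872.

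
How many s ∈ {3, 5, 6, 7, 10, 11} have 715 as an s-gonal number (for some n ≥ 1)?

s = 3: P(3, 37) = 703 and P(3, 38) = 741; 715 is not s-gonal.
s = 5: P(5, 22) = 715. ✓
s = 6: P(6, 19) = 703 and P(6, 20) = 780; 715 is not s-gonal.
s = 7: P(7, 17) = 697 and P(7, 18) = 783; 715 is not s-gonal.
s = 10: P(10, 13) = 637 and P(10, 14) = 742; 715 is not s-gonal.
s = 11: P(11, 13) = 715. ✓
Hits: s ∈ {5, 11} → 2.

2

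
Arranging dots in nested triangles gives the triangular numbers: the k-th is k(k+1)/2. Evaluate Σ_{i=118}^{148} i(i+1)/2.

277481

Σ i(i+1)/2 = (Σi² + Σi) / 2 over i = 118..148.
Σi = 11026 − 6903 = 4123 and Σi² = 1091574 − 540735 = 550839.
(1·550839 + 1·4123) / 2 = 554962/2 = 277481.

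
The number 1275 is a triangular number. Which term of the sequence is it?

50

Set n(n+1)/2 = 1275, giving n² + n − 2550 = 0.
The discriminant is 1 + 8·1275 = 10201, and √10201 = 101.
So n = (-1 + 101) / 2 = 100/2 = 50.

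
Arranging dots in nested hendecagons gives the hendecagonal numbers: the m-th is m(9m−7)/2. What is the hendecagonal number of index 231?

The 231st hendecagonal number is n(9n−7)/2 with n = 231.
231·(9·231 − 7)/2 = 231·2072/2 = 231·1036 = 239316.

239316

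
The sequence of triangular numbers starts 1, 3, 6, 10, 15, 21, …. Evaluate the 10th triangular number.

55

The 10th triangular number is n(n+1)/2 with n = 10.
10·11/2 = 110/2 = 55.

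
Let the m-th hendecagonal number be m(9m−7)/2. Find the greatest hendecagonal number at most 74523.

74433

Solve n(9n−7)/2 ≤ 74523 for integer n.
n = 129 gives 74433 ≤ 74523, while n = 130 gives 75595 > 74523; so the answer is 74433.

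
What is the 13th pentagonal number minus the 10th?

102

13·(3·13 − 1)/2 = 247 and 10·(3·10 − 1)/2 = 145.
Difference: 247 − 145 = 102.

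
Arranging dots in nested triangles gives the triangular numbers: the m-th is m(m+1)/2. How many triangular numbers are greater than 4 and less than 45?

6

The n-th triangular number is n(n+1)/2.
Smallest index with value > 4: n = 3 (giving 6).
Largest index with value < 45: n = 8 (giving 36).
Indices 3 through 8: 6 terms.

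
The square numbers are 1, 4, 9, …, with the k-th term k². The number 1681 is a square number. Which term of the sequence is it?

We need n² = 1681, so n = √1681 = 41.
Check: 41² = 1681. ✓

41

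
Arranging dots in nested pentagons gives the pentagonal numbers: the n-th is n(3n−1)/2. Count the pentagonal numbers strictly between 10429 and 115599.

194

The n-th pentagonal number is n(3n−1)/2.
Smallest index with value > 10429: n = 84 (giving 10542).
Largest index with value < 115599: n = 277 (giving 114955).
Indices 84 through 277: 194 terms.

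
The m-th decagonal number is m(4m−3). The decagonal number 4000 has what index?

32

Set n(4n−3) = 4000, giving 4n² − 3n − 4000 = 0.
So n = (3 + 253) / 8 = 256/8 = 32.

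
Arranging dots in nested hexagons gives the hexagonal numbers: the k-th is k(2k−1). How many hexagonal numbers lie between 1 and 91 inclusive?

7

The n-th hexagonal number is n(2n−1).
Smallest index with value ≥ 1: n = 1 (giving 1).
Largest index with value ≤ 91: n = 7 (giving 91).
Indices 1 through 7: 7 terms.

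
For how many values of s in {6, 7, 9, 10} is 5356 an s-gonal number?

s = 6: P(6, 52) = 5356. ✓
s = 7: P(7, 46) = 5221 and P(7, 47) = 5452; 5356 is not s-gonal.
s = 9: P(9, 39) = 5226 and P(9, 40) = 5500; 5356 is not s-gonal.
s = 10: P(10, 36) = 5076 and P(10, 37) = 5365; 5356 is not s-gonal.
Hits: s ∈ {6} → 1.

1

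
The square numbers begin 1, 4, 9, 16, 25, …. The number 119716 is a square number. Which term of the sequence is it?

We need n² = 119716, so n = √119716 = 346.

346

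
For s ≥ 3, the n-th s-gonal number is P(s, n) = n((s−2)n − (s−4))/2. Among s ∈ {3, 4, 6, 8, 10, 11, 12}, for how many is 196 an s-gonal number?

s = 3: P(3, 19) = 190 and P(3, 20) = 210; 196 is not s-gonal.
s = 4: P(4, 14) = 196. ✓
s = 6: P(6, 10) = 190 and P(6, 11) = 231; 196 is not s-gonal.
s = 8: P(8, 8) = 176 and P(8, 9) = 225; 196 is not s-gonal.
s = 10: P(10, 7) = 175 and P(10, 8) = 232; 196 is not s-gonal.
s = 11: P(11, 7) = 196. ✓
s = 12: P(12, 6) = 156 and P(12, 7) = 217; 196 is not s-gonal.
Hits: s ∈ {4, 11} → 2.

2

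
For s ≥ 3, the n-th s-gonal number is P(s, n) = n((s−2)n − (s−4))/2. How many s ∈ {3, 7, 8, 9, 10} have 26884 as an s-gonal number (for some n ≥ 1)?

s = 3: P(3, 231) = 26796 and P(3, 232) = 27028; 26884 is not s-gonal.
s = 7: P(7, 104) = 26884. ✓
s = 8: P(8, 94) = 26320 and P(8, 95) = 26885; 26884 is not s-gonal.
s = 9: P(9, 88) = 26884. ✓
s = 10: P(10, 82) = 26650 and P(10, 83) = 27307; 26884 is not s-gonal.
Hits: s ∈ {7, 9} → 2.

2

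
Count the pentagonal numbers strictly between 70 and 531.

11

The n-th pentagonal number is n(3n−1)/2.
Smallest index with value > 70: n = 8 (giving 92).
Largest index with value < 531: n = 18 (giving 477).
Indices 8 through 18: 11 terms.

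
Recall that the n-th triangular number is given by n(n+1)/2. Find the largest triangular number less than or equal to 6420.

6328

Solve n(n+1)/2 ≤ 6420 for integer n.
n = 112 gives 6328 ≤ 6420, while n = 113 gives 6441 > 6420; so the answer is 6328.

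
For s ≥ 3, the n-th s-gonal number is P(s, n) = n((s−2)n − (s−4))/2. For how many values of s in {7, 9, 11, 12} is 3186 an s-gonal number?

2

s = 7: P(7, 36) = 3186. ✓
s = 9: P(9, 30) = 3075 and P(9, 31) = 3286; 3186 is not s-gonal.
s = 11: P(11, 27) = 3186. ✓
s = 12: P(12, 25) = 3025 and P(12, 26) = 3276; 3186 is not s-gonal.
Hits: s ∈ {7, 11} → 2.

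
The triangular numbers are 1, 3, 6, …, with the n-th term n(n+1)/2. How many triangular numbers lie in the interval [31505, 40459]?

The n-th triangular number is n(n+1)/2.
Smallest index with value ≥ 31505: n = 251 (giving 31626).
Largest index with value ≤ 40459: n = 283 (giving 40186).
Indices 251 through 283: 33 terms.

33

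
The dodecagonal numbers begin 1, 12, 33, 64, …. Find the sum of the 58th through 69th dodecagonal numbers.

239602

Σ i(5i−4) = 5Σi² − 4Σi over i = 58..69.
Σi = 2415 − 1653 = 762 and Σi² = 111895 − 63365 = 48530.
5·48530 − 4·762 = 239602.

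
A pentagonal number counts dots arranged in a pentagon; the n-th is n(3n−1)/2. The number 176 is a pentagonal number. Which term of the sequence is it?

11

Set n(3n−1)/2 = 176, giving 3n² − n − 352 = 0.
The discriminant is 1 + 24·176 = 4225, and √4225 = 65.
So n = (1 + 65) / 6 = 66/6 = 11.
Check: 11·(3·11 − 1)/2 = 176. ✓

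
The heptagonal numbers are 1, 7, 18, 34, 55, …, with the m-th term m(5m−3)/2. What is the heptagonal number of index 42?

4347

The 42nd heptagonal number is n(5n−3)/2 with n = 42.
42·(5·42 − 3)/2 = 42·207/2 = 4347.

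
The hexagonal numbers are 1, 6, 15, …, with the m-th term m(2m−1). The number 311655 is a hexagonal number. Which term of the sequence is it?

Set n(2n−1) = 311655, giving 2n² − n − 311655 = 0.
The discriminant is 1 + 8·311655 = 2493241, and √2493241 = 1579.
So n = (1 + 1579) / 4 = 1580/4 = 395.
Check: 395·(2·395 − 1) = 311655. ✓

395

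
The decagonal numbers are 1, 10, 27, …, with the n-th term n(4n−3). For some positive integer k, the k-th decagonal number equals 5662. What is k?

38

Set n(4n−3) = 5662, giving 4n² − 3n − 5662 = 0.
So n = (3 + 301) / 8 = 304/8 = 38.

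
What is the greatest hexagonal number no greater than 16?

15

Solve n(2n−1) ≤ 16 for integer n.
n = 3 gives 15 ≤ 16, while n = 4 gives 28 > 16; so the answer is 15.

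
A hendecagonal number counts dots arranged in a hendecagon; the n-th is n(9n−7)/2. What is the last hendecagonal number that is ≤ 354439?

Solve n(9n−7)/2 ≤ 354439 for integer n.
n = 281 gives 354341 ≤ 354439, while n = 282 gives 356871 > 354439; so the answer is 354341.

354341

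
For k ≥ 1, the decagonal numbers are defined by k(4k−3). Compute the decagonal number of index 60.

14220

The 60th decagonal number is n(4n−3) with n = 60.
60·(4·60 − 3) = 60·237 = 14220.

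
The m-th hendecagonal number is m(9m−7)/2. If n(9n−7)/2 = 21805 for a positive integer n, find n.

70

Set n(9n−7)/2 = 21805, giving 9n² − 7n − 43610 = 0.
The discriminant is 49 + 72·21805 = 1570009, and √1570009 = 1253.
So n = (7 + 1253) / 18 = 1260/18 = 70.
Check: 70·(9·70 − 7)/2 = 21805. ✓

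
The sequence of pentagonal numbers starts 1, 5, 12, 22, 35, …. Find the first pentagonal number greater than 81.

92

Solve n(3n−1)/2 > 81 for integer n.
The largest n with value ≤ 81 is 7 (since 70 ≤ 81 < 92), so the first above is n = 8, value 92.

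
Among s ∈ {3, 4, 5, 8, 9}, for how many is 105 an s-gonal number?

s = 3: P(3, 14) = 105. ✓
s = 4: P(4, 10) = 100 and P(4, 11) = 121; 105 is not s-gonal.
s = 5: P(5, 8) = 92 and P(5, 9) = 117; 105 is not s-gonal.
s = 8: P(8, 6) = 96 and P(8, 7) = 133; 105 is not s-gonal.
s = 9: P(9, 5) = 75 and P(9, 6) = 111; 105 is not s-gonal.
Hits: s ∈ {3} → 1.

1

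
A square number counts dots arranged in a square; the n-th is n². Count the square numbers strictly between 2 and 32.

The n-th square number is n².
Smallest index with value > 2: n = 2 (giving 4).
Largest index with value < 32: n = 5 (giving 25).
Indices 2 through 5: 4 terms.

4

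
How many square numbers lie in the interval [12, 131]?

The n-th square number is n².
Smallest index with value ≥ 12: n = 4 (giving 16).
Largest index with value ≤ 131: n = 11 (giving 121).
Indices 4 through 11: 8 terms.

8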